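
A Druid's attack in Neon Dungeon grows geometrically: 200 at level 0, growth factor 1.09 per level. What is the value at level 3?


value = base * growth^level
= 200 * 1.09^3
= 200 * 1.295029
= 259.01

259.01 attack


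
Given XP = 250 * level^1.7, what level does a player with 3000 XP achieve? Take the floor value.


XP = 250 * level^1.7, so level = (XP / 250)^(1/1.7)
= (3000 / 250)^(1/1.7)
= 12.0^0.5882
= 4.3133
Floor: level = 4

level 4


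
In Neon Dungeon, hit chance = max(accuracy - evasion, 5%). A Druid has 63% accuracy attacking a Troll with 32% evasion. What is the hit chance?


accuracy - evasion = 63 - 32 = 31
Apply floor: max(31, 5) = 31
Hit chance = 31%

31%


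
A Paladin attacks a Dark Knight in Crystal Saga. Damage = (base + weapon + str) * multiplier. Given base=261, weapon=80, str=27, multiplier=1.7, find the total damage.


Sum base + weapon + str = 261 + 80 + 27 = 368
Multiply by 1.7:
368 * 1.7 = 625.6

625.6 damage


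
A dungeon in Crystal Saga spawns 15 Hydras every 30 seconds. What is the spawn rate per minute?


Spawns per minute = count * (60 / interval)
= 15 * (60 / 30)
= 15 * 2.0
= 30.0

30.0 per minute


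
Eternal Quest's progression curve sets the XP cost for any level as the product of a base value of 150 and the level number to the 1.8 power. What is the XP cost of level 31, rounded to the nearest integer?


XP = 150 * level^1.8
Substitute level = 31:
XP = 150 * 31^1.8
= 150 * 483.5608
= 72534

72534 XP


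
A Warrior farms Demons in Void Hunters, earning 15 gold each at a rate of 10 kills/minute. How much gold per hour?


Gold per minute = 15 * 10 = 150
Gold per hour = 150 * 60 = 9000

9000 gold/hour


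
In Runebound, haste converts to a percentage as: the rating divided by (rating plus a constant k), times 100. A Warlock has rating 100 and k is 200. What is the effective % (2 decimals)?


effective% = rating / (rating + k) * 100
= 100 / (100 + 200) * 100
= 100 / 300 * 100
= 0.333333 * 100
= 33.33%

33.33%


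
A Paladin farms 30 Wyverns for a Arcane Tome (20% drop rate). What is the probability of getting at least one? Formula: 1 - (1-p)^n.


P(at least one) = 1 - P(none) = 1 - (1-p)^n
p = 20/100 = 0.2
1 - p = 0.8
(1 - p)^30 = 0.8^30 = 0.001238
P(at least one) = 1 - 0.001238 = 0.9988

0.9988


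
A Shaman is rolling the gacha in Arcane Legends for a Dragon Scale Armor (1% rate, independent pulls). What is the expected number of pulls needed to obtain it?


Expected pulls for a geometric distribution = 1/p = 100 / rate%
= 100 / 1
= 100.0

100.0 pulls


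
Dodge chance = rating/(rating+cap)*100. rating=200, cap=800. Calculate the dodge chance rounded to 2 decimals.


dodge% = 200 / (200 + 800) * 100
= 200 / 1000 * 100
= 0.2 * 100
= 20.00%

20.00%


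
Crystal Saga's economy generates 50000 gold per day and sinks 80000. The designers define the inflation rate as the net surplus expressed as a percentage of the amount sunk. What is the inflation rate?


Net gold = 50000 - 80000 = -30000
Inflation rate = net / sunk * 100 = -30000 / 80000 * 100
= -0.375 * 100
= -37.50%

-37.50%


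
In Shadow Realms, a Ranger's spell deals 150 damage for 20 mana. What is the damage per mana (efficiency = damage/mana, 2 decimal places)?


Efficiency = damage / mana
= 150 / 20
= 7.50

7.50 dmg/mana


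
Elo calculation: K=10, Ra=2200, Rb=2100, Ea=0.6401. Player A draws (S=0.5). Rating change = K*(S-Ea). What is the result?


Elo update: delta = K * (S - Ea), where S = 0.5 (draws)
S - Ea = 0.5 - 0.6401 = -0.1401
Rating change = 10 * -0.1401
= -1.40

-1.40 rating points


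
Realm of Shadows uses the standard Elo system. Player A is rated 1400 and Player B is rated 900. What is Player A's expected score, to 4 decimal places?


Elo expected score: Ea = 1/(1 + 10^((Rb-Ra)/400))
Rb - Ra = 900 - 1400 = -500
(Rb-Ra)/400 = -500/400 = -1.25
10^-1.25 = 0.056234
Ea = 1/(1 + 0.056234) = 1/1.056234 = 0.9468

0.9468


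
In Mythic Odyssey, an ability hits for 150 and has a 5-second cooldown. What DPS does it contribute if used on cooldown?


DPS = damage / cooldown
= 150 / 5
= 30.00

30.00 DPS


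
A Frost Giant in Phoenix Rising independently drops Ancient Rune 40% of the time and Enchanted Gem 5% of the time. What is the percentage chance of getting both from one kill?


For independent events, P(both) = P(A) * P(B)
= 40% * 5%
= 200 / 100 %
= 2.0%

2.0%


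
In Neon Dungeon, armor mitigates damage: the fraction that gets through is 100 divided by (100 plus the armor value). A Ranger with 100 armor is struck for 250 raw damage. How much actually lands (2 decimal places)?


actual = 250 * 100 / (100 + 100)
= 250 * 100 / 200
= 25000 / 200
= 125.00

125.00 damage


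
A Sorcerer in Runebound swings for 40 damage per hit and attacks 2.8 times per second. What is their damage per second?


DPS = damage * attack_speed
= 40 * 2.8
= 112.0

112.0 DPS


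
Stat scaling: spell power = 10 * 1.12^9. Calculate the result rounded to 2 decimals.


value = base * growth^level
= 10 * 1.12^9
= 10 * 2.773079
= 27.73

27.73 spell power


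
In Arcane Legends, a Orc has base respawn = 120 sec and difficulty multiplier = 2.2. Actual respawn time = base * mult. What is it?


Respawn time = base * multiplier
= 120 * 2.2
= 264.0 seconds

264.0 seconds


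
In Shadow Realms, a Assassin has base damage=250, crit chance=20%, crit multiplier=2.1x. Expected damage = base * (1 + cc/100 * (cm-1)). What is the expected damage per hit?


E[dmg] = base * (1 + crit_chance * (crit_mult - 1))
cc as decimal = 20/100 = 0.2
cm - 1 = 2.1 - 1 = 1.1
Bonus factor = 0.2 * 1.1 = 0.22
Total multiplier = 1 + 0.22 = 1.22
Expected damage = 250 * 1.22 = 305.00

305.00 damage


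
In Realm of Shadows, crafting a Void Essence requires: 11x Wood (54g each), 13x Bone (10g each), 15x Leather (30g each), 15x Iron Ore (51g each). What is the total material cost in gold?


Cost breakdown:
  Wood: 11 * 54 = 594
  Bone: 13 * 10 = 130
  Leather: 15 * 30 = 450
  Iron Ore: 15 * 51 = 765
Total = 594 + 130 + 450 + 765 = 1939

1939 gold


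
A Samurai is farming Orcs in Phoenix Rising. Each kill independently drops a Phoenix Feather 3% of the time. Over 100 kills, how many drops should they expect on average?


Expected drops = kills * (drop_rate / 100)
= 100 * (3 / 100)
= 100 * 0.03
= 3.0

3.0 drops


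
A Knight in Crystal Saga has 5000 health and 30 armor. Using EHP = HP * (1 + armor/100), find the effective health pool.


EHP = 5000 * (1 + 30/100)
= 5000 * (1 + 0.3)
= 5000 * 1.3
= 6500.0

6500.0 EHP


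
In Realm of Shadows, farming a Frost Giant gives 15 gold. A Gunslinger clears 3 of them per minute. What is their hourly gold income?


Gold per minute = 15 * 3 = 45
Gold per hour = 45 * 60 = 2700

2700 gold/hour


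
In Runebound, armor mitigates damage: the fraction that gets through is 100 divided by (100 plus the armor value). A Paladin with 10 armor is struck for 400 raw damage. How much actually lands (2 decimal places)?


actual = 400 * 100 / (100 + 10)
= 400 * 100 / 110
= 40000 / 110
= 363.64

363.64 damage


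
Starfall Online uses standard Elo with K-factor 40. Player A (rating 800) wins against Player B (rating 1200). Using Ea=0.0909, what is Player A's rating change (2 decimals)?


Elo update: delta = K * (S - Ea), where S = 1 (wins)
S - Ea = 1 - 0.0909 = 0.9091
Rating change = 40 * 0.9091
= 36.36

36.36 rating points


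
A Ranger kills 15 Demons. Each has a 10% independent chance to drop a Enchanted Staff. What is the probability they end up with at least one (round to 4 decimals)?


P(at least one) = 1 - P(none) = 1 - (1-p)^n
p = 10/100 = 0.1
1 - p = 0.9
(1 - p)^15 = 0.9^15 = 0.205891
P(at least one) = 1 - 0.205891 = 0.7941

0.7941


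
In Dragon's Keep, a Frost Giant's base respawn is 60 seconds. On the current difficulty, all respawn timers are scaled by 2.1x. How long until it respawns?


Respawn time = base * multiplier
= 60 * 2.1
= 126.0 seconds

126.0 seconds


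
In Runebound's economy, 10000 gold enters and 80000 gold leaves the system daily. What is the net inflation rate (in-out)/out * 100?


Net gold = 10000 - 80000 = -70000
Inflation rate = net / sunk * 100 = -70000 / 80000 * 100
= -0.875 * 100
= -87.50%

-87.50%


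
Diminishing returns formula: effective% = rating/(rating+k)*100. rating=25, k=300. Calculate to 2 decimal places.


effective% = rating / (rating + k) * 100
= 25 / (25 + 300) * 100
= 25 / 325 * 100
= 0.076923 * 100
= 7.69%

7.69%


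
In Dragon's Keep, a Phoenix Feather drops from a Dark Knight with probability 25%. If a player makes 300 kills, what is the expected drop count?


Expected drops = kills * (drop_rate / 100)
= 300 * (25 / 100)
= 300 * 0.25
= 75.0

75.0 drops


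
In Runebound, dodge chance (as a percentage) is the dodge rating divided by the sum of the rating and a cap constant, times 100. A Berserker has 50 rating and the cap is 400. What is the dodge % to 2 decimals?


dodge% = 50 / (50 + 400) * 100
= 50 / 450 * 100
= 0.111111 * 100
= 11.11%

11.11%


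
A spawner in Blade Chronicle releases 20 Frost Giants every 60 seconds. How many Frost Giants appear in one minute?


Spawns per minute = count * (60 / interval)
= 20 * (60 / 60)
= 20 * 1.0
= 20.0

20.0 per minute


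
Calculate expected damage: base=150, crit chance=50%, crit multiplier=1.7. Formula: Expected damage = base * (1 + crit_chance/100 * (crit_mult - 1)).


E[dmg] = base * (1 + crit_chance * (crit_mult - 1))
cc as decimal = 50/100 = 0.5
cm - 1 = 1.7 - 1 = 0.7
Bonus factor = 0.5 * 0.7 = 0.35
Total multiplier = 1 + 0.35 = 1.35
Expected damage = 150 * 1.35 = 202.50

202.50 damage


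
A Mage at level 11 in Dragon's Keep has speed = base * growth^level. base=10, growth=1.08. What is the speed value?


value = base * growth^level
= 10 * 1.08^11
= 10 * 2.331639
= 23.32

23.32 speed


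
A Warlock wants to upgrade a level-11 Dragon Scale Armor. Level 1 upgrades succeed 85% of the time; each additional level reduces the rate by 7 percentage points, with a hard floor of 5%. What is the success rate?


raw_rate = 85 - 7 * (11 - 1)
= 85 - 7 * 10
= 85 - 70
= 15
Apply floor: max(15, 5) = 15%

15%


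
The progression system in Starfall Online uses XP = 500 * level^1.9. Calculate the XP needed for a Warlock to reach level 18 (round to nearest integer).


XP = 500 * level^1.9
Substitute level = 18:
XP = 500 * 18^1.9
= 500 * 242.6709
= 121335

121335 XP


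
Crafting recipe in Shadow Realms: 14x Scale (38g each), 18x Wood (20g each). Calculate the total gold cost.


Cost breakdown:
  Scale: 14 * 38 = 532
  Wood: 18 * 20 = 360
Total = 532 + 360 = 892

892 gold


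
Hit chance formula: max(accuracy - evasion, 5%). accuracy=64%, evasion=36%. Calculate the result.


accuracy - evasion = 64 - 36 = 28
Apply floor: max(28, 5) = 28
Hit chance = 28%

28%


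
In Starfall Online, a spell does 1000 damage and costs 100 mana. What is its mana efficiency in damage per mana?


Efficiency = damage / mana
= 1000 / 100
= 10.00

10.00 dmg/mana


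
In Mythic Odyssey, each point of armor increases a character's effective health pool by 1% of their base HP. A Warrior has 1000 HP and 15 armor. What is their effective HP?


EHP = 1000 * (1 + 15/100)
= 1000 * (1 + 0.15)
= 1000 * 1.15
= 1150.0

1150.0 EHP


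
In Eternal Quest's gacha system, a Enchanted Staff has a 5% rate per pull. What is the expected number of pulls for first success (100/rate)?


Expected pulls for a geometric distribution = 1/p = 100 / rate%
= 100 / 5
= 20.0

20.0 pulls


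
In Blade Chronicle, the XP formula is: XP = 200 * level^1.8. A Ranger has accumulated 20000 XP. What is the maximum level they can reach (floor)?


XP = 200 * level^1.8, so level = (XP / 200)^(1/1.8)
= (20000 / 200)^(1/1.8)
= 100.0^0.5556
= 12.9155
Floor: level = 12

level 12


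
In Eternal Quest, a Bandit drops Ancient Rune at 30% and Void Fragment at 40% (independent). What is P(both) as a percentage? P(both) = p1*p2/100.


For independent events, P(both) = P(A) * P(B)
= 30% * 40%
= 1200 / 100 %
= 12.0%

12.0%


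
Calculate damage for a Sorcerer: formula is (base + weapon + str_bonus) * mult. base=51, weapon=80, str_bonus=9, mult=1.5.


Sum base + weapon + str = 51 + 80 + 9 = 140
Multiply by 1.5:
140 * 1.5 = 210.0

210.0 damage


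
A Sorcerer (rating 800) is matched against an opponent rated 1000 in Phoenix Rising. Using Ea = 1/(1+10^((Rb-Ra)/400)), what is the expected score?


Elo expected score: Ea = 1/(1 + 10^((Rb-Ra)/400))
Rb - Ra = 1000 - 800 = 200
(Rb-Ra)/400 = 200/400 = 0.5
10^0.5 = 3.162278
Ea = 1/(1 + 3.162278) = 1/4.162278 = 0.2403

0.2403


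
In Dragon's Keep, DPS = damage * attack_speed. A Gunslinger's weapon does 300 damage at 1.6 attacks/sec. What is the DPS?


DPS = damage * attack_speed
= 300 * 1.6
= 480.0

480.0 DPS


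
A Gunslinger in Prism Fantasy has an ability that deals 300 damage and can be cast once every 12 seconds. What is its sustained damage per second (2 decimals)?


DPS = damage / cooldown
= 300 / 12
= 25.00

25.00 DPS


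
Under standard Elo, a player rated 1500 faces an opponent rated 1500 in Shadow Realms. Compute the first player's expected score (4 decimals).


Elo expected score: Ea = 1/(1 + 10^((Rb-Ra)/400))
Rb - Ra = 1500 - 1500 = 0
(Rb-Ra)/400 = 0/400 = 0.0
10^0.0 = 1.0
Ea = 1/(1 + 1.0) = 1/2.0 = 0.5000

0.5000


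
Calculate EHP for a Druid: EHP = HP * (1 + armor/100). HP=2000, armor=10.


EHP = 2000 * (1 + 10/100)
= 2000 * (1 + 0.1)
= 2000 * 1.1
= 2200.0

2200.0 EHP


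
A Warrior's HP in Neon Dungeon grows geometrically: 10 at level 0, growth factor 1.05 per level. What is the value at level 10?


value = base * growth^level
= 10 * 1.05^10
= 10 * 1.628895
= 16.29

16.29 HP


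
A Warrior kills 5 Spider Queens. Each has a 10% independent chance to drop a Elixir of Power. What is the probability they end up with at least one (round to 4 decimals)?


P(at least one) = 1 - P(none) = 1 - (1-p)^n
p = 10/100 = 0.1
1 - p = 0.9
(1 - p)^5 = 0.9^5 = 0.590490
P(at least one) = 1 - 0.590490 = 0.4095

0.4095


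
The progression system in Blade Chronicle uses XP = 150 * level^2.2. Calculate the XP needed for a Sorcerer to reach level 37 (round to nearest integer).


XP = 150 * level^2.2
Substitute level = 37:
XP = 150 * 37^2.2
= 150 * 2818.6671
= 422800

422800 XP


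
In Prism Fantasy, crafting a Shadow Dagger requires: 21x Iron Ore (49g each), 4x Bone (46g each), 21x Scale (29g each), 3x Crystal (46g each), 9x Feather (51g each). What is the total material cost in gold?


Cost breakdown:
  Iron Ore: 21 * 49 = 1029
  Bone: 4 * 46 = 184
  Scale: 21 * 29 = 609
  Crystal: 3 * 46 = 138
  Feather: 9 * 51 = 459
Total = 1029 + 184 + 609 + 138 + 459 = 2419

2419 gold


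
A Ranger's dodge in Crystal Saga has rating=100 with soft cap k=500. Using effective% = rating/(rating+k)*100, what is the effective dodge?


effective% = rating / (rating + k) * 100
= 100 / (100 + 500) * 100
= 100 / 600 * 100
= 0.166667 * 100
= 16.67%

16.67%


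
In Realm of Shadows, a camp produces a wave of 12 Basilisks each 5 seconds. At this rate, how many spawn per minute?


Spawns per minute = count * (60 / interval)
= 12 * (60 / 5)
= 12 * 12.0
= 144.0

144.0 per minute


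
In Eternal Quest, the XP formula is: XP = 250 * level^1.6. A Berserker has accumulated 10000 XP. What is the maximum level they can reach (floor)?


XP = 250 * level^1.6, so level = (XP / 250)^(1/1.6)
= (10000 / 250)^(1/1.6)
= 40.0^0.625
= 10.0297
Floor: level = 10

level 10


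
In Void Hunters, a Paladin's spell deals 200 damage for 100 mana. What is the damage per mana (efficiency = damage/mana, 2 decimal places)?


Efficiency = damage / mana
= 200 / 100
= 2.00

2.00 dmg/mana


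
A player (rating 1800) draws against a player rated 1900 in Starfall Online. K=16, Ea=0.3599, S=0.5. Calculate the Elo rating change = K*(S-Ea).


Elo update: delta = K * (S - Ea), where S = 0.5 (draws)
S - Ea = 0.5 - 0.3599 = 0.1401
Rating change = 16 * 0.1401
= 2.24

2.24 rating points


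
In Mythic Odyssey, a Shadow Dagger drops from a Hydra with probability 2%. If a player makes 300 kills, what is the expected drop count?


Expected drops = kills * (drop_rate / 100)
= 300 * (2 / 100)
= 300 * 0.02
= 6.0

6.0 drops


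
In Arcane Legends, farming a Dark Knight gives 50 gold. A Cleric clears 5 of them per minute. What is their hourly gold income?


Gold per minute = 50 * 5 = 250
Gold per hour = 250 * 60 = 15000

15000 gold/hour


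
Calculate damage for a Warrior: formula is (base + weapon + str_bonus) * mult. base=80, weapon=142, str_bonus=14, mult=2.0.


Sum base + weapon + str = 80 + 142 + 14 = 236
Multiply by 2.0:
236 * 2.0 = 472.0

472.0 damage


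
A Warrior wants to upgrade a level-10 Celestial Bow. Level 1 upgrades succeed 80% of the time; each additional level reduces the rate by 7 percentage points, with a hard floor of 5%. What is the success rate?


raw_rate = 80 - 7 * (10 - 1)
= 80 - 7 * 9
= 80 - 63
= 17
Apply floor: max(17, 5) = 17%

17%


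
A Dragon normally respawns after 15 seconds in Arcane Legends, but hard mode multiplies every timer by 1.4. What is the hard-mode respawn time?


Respawn time = base * multiplier
= 15 * 1.4
= 21.0 seconds

21.0 seconds


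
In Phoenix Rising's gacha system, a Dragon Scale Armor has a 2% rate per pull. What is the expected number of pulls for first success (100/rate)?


Expected pulls for a geometric distribution = 1/p = 100 / rate%
= 100 / 2
= 50.0

50.0 pulls


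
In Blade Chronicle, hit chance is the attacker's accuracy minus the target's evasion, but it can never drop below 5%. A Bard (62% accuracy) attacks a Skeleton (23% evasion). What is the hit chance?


accuracy - evasion = 62 - 23 = 39
Apply floor: max(39, 5) = 39
Hit chance = 39%

39%


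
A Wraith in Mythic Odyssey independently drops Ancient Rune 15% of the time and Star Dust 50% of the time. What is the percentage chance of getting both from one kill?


For independent events, P(both) = P(A) * P(B)
= 15% * 50%
= 750 / 100 %
= 7.5%

7.5%


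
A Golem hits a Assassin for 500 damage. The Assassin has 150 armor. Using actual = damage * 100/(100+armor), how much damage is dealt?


actual = 500 * 100 / (100 + 150)
= 500 * 100 / 250
= 50000 / 250
= 200.00

200.00 damage


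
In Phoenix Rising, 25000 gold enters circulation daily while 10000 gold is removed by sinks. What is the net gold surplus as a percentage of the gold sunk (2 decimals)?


Net gold = 25000 - 10000 = 15000
Inflation rate = net / sunk * 100 = 15000 / 10000 * 100
= 1.5 * 100
= 150.00%

150.00%


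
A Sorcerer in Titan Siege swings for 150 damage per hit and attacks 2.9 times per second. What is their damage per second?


DPS = damage * attack_speed
= 150 * 2.9
= 435.0

435.0 DPS


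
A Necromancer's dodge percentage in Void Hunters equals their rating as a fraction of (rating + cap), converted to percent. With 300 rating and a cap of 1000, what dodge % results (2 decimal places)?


dodge% = 300 / (300 + 1000) * 100
= 300 / 1300 * 100
= 0.230769 * 100
= 23.08%

23.08%


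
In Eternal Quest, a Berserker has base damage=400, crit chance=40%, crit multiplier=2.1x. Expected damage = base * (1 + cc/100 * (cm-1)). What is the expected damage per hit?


E[dmg] = base * (1 + crit_chance * (crit_mult - 1))
cc as decimal = 40/100 = 0.4
cm - 1 = 2.1 - 1 = 1.1
Bonus factor = 0.4 * 1.1 = 0.44
Total multiplier = 1 + 0.44 = 1.44
Expected damage = 400 * 1.44 = 576.00

576.00 damage


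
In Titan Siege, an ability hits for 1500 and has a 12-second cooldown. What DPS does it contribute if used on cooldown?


DPS = damage / cooldown
= 1500 / 12
= 125.00

125.00 DPS


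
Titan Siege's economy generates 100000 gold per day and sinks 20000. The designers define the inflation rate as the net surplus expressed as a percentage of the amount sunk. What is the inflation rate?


Net gold = 100000 - 20000 = 80000
Inflation rate = net / sunk * 100 = 80000 / 20000 * 100
= 4.0 * 100
= 400.00%

400.00%


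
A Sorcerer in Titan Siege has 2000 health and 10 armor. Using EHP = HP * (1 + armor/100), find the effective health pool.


EHP = 2000 * (1 + 10/100)
= 2000 * (1 + 0.1)
= 2000 * 1.1
= 2200.0

2200.0 EHP


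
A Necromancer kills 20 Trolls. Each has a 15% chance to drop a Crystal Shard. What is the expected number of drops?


Expected drops = kills * (drop_rate / 100)
= 20 * (15 / 100)
= 20 * 0.15
= 3.0

3.0 drops


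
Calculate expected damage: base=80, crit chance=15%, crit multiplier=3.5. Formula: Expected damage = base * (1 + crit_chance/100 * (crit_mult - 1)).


E[dmg] = base * (1 + crit_chance * (crit_mult - 1))
cc as decimal = 15/100 = 0.15
cm - 1 = 3.5 - 1 = 2.5
Bonus factor = 0.15 * 2.5 = 0.375
Total multiplier = 1 + 0.375 = 1.375
Expected damage = 80 * 1.375 = 110.00

110.00 damage


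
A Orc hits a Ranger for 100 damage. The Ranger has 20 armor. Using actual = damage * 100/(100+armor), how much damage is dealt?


actual = 100 * 100 / (100 + 20)
= 100 * 100 / 120
= 10000 / 120
= 83.33

83.33 damage


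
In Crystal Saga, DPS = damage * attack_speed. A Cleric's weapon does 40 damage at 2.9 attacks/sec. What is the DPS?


DPS = damage * attack_speed
= 40 * 2.9
= 116.0

116.0 DPS


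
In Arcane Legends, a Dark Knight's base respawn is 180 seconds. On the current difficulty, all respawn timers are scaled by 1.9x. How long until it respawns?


Respawn time = base * multiplier
= 180 * 1.9
= 342.0 seconds

342.0 seconds


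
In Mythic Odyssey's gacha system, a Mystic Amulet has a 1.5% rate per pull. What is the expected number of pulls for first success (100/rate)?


Expected pulls for a geometric distribution = 1/p = 100 / rate%
= 100 / 1.5
= 66.67

66.67 pulls


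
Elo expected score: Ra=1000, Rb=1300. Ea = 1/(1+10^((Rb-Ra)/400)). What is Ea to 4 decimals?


Elo expected score: Ea = 1/(1 + 10^((Rb-Ra)/400))
Rb - Ra = 1300 - 1000 = 300
(Rb-Ra)/400 = 300/400 = 0.75
10^0.75 = 5.623413
Ea = 1/(1 + 5.623413) = 1/6.623413 = 0.1510

0.1510


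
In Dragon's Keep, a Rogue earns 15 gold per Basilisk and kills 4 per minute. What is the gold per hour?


Gold per minute = 15 * 4 = 60
Gold per hour = 60 * 60 = 3600

3600 gold/hour


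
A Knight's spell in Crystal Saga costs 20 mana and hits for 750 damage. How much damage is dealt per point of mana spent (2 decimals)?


Efficiency = damage / mana
= 750 / 20
= 37.50

37.50 dmg/mana


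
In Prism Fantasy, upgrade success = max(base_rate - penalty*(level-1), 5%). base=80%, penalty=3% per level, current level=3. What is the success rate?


raw_rate = 80 - 3 * (3 - 1)
= 80 - 3 * 2
= 80 - 6
= 74
Apply floor: max(74, 5) = 74%

74%


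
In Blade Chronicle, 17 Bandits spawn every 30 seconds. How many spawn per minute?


Spawns per minute = count * (60 / interval)
= 17 * (60 / 30)
= 17 * 2.0
= 34.0

34.0 per minute


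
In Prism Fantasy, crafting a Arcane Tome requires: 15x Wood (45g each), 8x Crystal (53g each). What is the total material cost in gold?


Cost breakdown:
  Wood: 15 * 45 = 675
  Crystal: 8 * 53 = 424
Total = 675 + 424 = 1099

1099 gold


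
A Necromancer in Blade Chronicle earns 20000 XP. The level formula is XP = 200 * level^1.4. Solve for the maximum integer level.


XP = 200 * level^1.4, so level = (XP / 200)^(1/1.4)
= (20000 / 200)^(1/1.4)
= 100.0^0.7143
= 26.827
Floor: level = 26

level 26


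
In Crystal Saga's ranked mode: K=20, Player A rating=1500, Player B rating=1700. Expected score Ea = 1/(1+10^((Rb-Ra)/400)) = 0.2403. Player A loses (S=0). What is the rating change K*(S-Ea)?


Elo update: delta = K * (S - Ea), where S = 0 (loses)
S - Ea = 0 - 0.2403 = -0.2403
Rating change = 20 * -0.2403
= -4.81

-4.81 rating points


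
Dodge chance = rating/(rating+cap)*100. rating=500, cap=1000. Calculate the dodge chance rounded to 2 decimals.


dodge% = 500 / (500 + 1000) * 100
= 500 / 1500 * 100
= 0.333333 * 100
= 33.33%

33.33%


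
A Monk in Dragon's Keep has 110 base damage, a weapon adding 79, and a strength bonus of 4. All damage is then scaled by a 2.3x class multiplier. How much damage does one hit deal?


Sum base + weapon + str = 110 + 79 + 4 = 193
Multiply by 2.3:
193 * 2.3 = 443.9

443.9 damage


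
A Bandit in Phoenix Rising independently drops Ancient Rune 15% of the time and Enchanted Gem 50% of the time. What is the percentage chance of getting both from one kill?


For independent events, P(both) = P(A) * P(B)
= 15% * 50%
= 750 / 100 %
= 7.5%

7.5%


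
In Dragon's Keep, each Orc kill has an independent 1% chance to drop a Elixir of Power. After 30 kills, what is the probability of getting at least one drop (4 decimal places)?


P(at least one) = 1 - P(none) = 1 - (1-p)^n
p = 1/100 = 0.01
1 - p = 0.99
(1 - p)^30 = 0.99^30 = 0.739700
P(at least one) = 1 - 0.739700 = 0.2603

0.2603


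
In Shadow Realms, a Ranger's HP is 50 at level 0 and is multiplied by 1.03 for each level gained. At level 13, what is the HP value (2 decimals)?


value = base * growth^level
= 50 * 1.03^13
= 50 * 1.468534
= 73.43

73.43 HP


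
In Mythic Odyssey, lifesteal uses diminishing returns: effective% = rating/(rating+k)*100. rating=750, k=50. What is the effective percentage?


effective% = rating / (rating + k) * 100
= 750 / (750 + 50) * 100
= 750 / 800 * 100
= 0.9375 * 100
= 93.75%

93.75%


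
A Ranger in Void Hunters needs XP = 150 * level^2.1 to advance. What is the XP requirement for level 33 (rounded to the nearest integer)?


XP = 150 * level^2.1
Substitute level = 33:
XP = 150 * 33^2.1
= 150 * 1544.8249
= 231724

231724 XP


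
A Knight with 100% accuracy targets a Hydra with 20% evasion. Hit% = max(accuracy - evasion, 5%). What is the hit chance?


accuracy - evasion = 100 - 20 = 80
Apply floor: max(80, 5) = 80
Hit chance = 80%

80%


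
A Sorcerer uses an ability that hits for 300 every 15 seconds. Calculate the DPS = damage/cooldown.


DPS = damage / cooldown
= 300 / 15
= 20.00

20.00 DPS


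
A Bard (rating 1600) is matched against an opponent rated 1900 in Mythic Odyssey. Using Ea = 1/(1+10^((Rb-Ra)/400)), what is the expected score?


Elo expected score: Ea = 1/(1 + 10^((Rb-Ra)/400))
Rb - Ra = 1900 - 1600 = 300
(Rb-Ra)/400 = 300/400 = 0.75
10^0.75 = 5.623413
Ea = 1/(1 + 5.623413) = 1/6.623413 = 0.1510

0.1510


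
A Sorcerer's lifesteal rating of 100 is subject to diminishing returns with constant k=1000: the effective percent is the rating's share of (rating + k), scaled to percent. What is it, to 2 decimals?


effective% = rating / (rating + k) * 100
= 100 / (100 + 1000) * 100
= 100 / 1100 * 100
= 0.090909 * 100
= 9.09%

9.09%


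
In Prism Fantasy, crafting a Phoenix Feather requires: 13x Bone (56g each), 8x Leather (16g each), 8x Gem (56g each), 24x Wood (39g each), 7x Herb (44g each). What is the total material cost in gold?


Cost breakdown:
  Bone: 13 * 56 = 728
  Leather: 8 * 16 = 128
  Gem: 8 * 56 = 448
  Wood: 24 * 39 = 936
  Herb: 7 * 44 = 308
Total = 728 + 128 + 448 + 936 + 308 = 2548

2548 gold


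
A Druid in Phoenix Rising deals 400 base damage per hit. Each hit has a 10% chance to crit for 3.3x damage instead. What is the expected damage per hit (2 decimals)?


E[dmg] = base * (1 + crit_chance * (crit_mult - 1))
cc as decimal = 10/100 = 0.1
cm - 1 = 3.3 - 1 = 2.3
Bonus factor = 0.1 * 2.3 = 0.23
Total multiplier = 1 + 0.23 = 1.23
Expected damage = 400 * 1.23 = 492.00

492.00 damage


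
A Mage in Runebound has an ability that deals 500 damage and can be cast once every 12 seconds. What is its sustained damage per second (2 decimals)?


DPS = damage / cooldown
= 500 / 12
= 41.67

41.67 DPS


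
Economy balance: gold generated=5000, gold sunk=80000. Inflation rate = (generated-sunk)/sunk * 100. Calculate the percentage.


Net gold = 5000 - 80000 = -75000
Inflation rate = net / sunk * 100 = -75000 / 80000 * 100
= -0.9375 * 100
= -93.75%

-93.75%


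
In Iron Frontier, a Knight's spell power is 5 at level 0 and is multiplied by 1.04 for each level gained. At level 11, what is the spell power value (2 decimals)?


value = base * growth^level
= 5 * 1.04^11
= 5 * 1.539454
= 7.70

7.70 spell power


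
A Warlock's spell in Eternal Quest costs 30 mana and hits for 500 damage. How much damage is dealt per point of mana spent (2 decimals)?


Efficiency = damage / mana
= 500 / 30
= 16.67

16.67 dmg/mana


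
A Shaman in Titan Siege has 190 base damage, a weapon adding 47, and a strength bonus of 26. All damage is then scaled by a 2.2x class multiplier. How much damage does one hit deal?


Sum base + weapon + str = 190 + 47 + 26 = 263
Multiply by 2.2:
263 * 2.2 = 578.6

578.6 damage


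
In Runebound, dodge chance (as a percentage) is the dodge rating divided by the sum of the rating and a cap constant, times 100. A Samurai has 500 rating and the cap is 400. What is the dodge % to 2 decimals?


dodge% = 500 / (500 + 400) * 100
= 500 / 900 * 100
= 0.555556 * 100
= 55.56%

55.56%


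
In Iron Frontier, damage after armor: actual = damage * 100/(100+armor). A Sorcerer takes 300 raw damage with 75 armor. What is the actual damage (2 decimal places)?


actual = 300 * 100 / (100 + 75)
= 300 * 100 / 175
= 30000 / 175
= 171.43

171.43 damage


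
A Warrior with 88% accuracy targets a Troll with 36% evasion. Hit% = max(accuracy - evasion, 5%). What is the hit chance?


accuracy - evasion = 88 - 36 = 52
Apply floor: max(52, 5) = 52
Hit chance = 52%

52%


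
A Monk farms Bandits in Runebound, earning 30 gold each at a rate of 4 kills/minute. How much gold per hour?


Gold per minute = 30 * 4 = 120
Gold per hour = 120 * 60 = 7200

7200 gold/hour


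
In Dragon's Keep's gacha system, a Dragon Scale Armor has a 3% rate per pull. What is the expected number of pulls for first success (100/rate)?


Expected pulls for a geometric distribution = 1/p = 100 / rate%
= 100 / 3
= 33.33

33.33 pulls


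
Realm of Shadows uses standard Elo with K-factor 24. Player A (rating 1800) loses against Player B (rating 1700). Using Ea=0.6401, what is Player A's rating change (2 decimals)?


Elo update: delta = K * (S - Ea), where S = 0 (loses)
S - Ea = 0 - 0.6401 = -0.6401
Rating change = 24 * -0.6401
= -15.36

-15.36 rating points


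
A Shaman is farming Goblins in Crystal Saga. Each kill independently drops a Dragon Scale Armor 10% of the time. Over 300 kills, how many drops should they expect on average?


Expected drops = kills * (drop_rate / 100)
= 300 * (10 / 100)
= 300 * 0.1
= 30.0

30.0 drops


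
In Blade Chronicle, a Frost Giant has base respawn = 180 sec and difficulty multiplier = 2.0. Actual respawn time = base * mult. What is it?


Respawn time = base * multiplier
= 180 * 2.0
= 360.0 seconds

360.0 seconds


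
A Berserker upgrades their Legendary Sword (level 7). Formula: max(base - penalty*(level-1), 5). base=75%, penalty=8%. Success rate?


raw_rate = 75 - 8 * (7 - 1)
= 75 - 8 * 6
= 75 - 48
= 27
Apply floor: max(27, 5) = 27%

27%


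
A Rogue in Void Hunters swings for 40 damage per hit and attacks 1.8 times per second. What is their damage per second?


DPS = damage * attack_speed
= 40 * 1.8
= 72.0

72.0 DPS


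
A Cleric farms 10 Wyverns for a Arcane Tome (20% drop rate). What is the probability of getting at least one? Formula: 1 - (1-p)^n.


P(at least one) = 1 - P(none) = 1 - (1-p)^n
p = 20/100 = 0.2
1 - p = 0.8
(1 - p)^10 = 0.8^10 = 0.107374
P(at least one) = 1 - 0.107374 = 0.8926

0.8926


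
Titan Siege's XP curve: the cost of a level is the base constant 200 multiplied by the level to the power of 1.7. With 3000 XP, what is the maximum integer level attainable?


XP = 200 * level^1.7, so level = (XP / 200)^(1/1.7)
= (3000 / 200)^(1/1.7)
= 15.0^0.5882
= 4.9183
Floor: level = 4

level 4


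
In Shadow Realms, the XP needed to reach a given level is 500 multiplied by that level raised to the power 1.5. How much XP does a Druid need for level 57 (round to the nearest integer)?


XP = 500 * level^1.5
Substitute level = 57:
XP = 500 * 57^1.5
= 500 * 430.3406
= 215170

215170 XP


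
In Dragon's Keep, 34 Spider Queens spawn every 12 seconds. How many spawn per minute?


Spawns per minute = count * (60 / interval)
= 34 * (60 / 12)
= 34 * 5.0
= 170.0

170.0 per minute


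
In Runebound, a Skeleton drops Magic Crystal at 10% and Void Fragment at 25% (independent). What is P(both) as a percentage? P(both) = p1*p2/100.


For independent events, P(both) = P(A) * P(B)
= 10% * 25%
= 250 / 100 %
= 2.5%

2.5%


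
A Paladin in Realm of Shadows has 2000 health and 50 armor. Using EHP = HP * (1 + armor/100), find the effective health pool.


EHP = 2000 * (1 + 50/100)
= 2000 * (1 + 0.5)
= 2000 * 1.5
= 3000.0

3000.0 EHP


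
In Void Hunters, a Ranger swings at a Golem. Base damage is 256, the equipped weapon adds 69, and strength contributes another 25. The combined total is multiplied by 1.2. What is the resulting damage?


Sum base + weapon + str = 256 + 69 + 25 = 350
Multiply by 1.2:
350 * 1.2 = 420.0

420.0 damage


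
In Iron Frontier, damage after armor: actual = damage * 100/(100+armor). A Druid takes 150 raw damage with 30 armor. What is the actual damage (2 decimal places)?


actual = 150 * 100 / (100 + 30)
= 150 * 100 / 130
= 15000 / 130
= 115.38

115.38 damage


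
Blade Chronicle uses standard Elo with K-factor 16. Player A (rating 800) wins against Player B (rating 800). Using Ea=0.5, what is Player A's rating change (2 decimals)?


Elo update: delta = K * (S - Ea), where S = 1 (wins)
S - Ea = 1 - 0.5 = 0.5
Rating change = 16 * 0.5
= 8.00

8.00 rating points


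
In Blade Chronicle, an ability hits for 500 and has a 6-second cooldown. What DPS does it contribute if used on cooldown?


DPS = damage / cooldown
= 500 / 6
= 83.33

83.33 DPS


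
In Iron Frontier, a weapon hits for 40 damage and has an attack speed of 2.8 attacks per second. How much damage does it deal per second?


DPS = damage * attack_speed
= 40 * 2.8
= 112.0

112.0 DPS


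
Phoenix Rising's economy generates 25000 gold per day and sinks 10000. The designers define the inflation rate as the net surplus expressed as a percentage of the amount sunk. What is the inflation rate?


Net gold = 25000 - 10000 = 15000
Inflation rate = net / sunk * 100 = 15000 / 10000 * 100
= 1.5 * 100
= 150.00%

150.00%


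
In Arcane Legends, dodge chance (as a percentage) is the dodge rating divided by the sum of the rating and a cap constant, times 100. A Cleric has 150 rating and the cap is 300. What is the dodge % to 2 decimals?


dodge% = 150 / (150 + 300) * 100
= 150 / 450 * 100
= 0.333333 * 100
= 33.33%

33.33%


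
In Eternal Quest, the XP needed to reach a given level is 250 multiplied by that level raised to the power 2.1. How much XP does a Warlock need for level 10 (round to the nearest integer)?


XP = 250 * level^2.1
Substitute level = 10:
XP = 250 * 10^2.1
= 250 * 125.8925
= 31473

31473 XP


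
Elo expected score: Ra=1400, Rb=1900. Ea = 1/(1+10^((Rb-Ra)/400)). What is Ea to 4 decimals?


Elo expected score: Ea = 1/(1 + 10^((Rb-Ra)/400))
Rb - Ra = 1900 - 1400 = 500
(Rb-Ra)/400 = 500/400 = 1.25
10^1.25 = 17.782794
Ea = 1/(1 + 17.782794) = 1/18.782794 = 0.0532

0.0532


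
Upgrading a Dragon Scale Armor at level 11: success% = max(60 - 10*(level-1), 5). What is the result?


raw_rate = 60 - 10 * (11 - 1)
= 60 - 10 * 10
= 60 - 100
= -40
Apply floor: max(-40, 5) = 5%

5%


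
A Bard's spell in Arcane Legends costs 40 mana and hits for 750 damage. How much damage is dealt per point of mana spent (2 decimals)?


Efficiency = damage / mana
= 750 / 40
= 18.75

18.75 dmg/mana


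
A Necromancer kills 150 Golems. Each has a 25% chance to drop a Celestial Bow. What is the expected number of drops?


Expected drops = kills * (drop_rate / 100)
= 150 * (25 / 100)
= 150 * 0.25
= 37.5

37.5 drops


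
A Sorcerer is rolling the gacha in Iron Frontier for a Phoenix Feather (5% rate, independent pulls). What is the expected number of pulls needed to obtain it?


Expected pulls for a geometric distribution = 1/p = 100 / rate%
= 100 / 5
= 20.0

20.0 pulls


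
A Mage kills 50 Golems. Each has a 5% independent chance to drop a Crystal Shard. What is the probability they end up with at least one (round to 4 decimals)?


P(at least one) = 1 - P(none) = 1 - (1-p)^n
p = 5/100 = 0.05
1 - p = 0.95
(1 - p)^50 = 0.95^50 = 0.076945
P(at least one) = 1 - 0.076945 = 0.9231

0.9231


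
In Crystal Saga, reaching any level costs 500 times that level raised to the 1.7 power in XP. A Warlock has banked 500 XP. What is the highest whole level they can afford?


XP = 500 * level^1.7, so level = (XP / 500)^(1/1.7)
= (500 / 500)^(1/1.7)
= 1.0^0.5882
= 1.0
Floor: level = 1

level 1


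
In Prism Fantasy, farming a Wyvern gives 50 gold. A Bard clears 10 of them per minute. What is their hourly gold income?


Gold per minute = 50 * 10 = 500
Gold per hour = 500 * 60 = 30000

30000 gold/hour


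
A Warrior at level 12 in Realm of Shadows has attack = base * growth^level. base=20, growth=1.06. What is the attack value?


value = base * growth^level
= 20 * 1.06^12
= 20 * 2.012196
= 40.24

40.24 attack


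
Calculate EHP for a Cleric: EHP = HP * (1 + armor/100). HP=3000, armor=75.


EHP = 3000 * (1 + 75/100)
= 3000 * (1 + 0.75)
= 3000 * 1.75
= 5250.0

5250.0 EHP


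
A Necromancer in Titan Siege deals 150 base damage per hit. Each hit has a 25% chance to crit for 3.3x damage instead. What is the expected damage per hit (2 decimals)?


E[dmg] = base * (1 + crit_chance * (crit_mult - 1))
cc as decimal = 25/100 = 0.25
cm - 1 = 3.3 - 1 = 2.3
Bonus factor = 0.25 * 2.3 = 0.575
Total multiplier = 1 + 0.575 = 1.575
Expected damage = 150 * 1.575 = 236.25

236.25 damage


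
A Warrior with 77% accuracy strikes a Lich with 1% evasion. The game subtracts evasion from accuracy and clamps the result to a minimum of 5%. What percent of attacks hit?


accuracy - evasion = 77 - 1 = 76
Apply floor: max(76, 5) = 76
Hit chance = 76%

76%


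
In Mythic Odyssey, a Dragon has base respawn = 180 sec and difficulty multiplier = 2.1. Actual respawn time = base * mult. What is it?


Respawn time = base * multiplier
= 180 * 2.1
= 378.0 seconds

378.0 seconds


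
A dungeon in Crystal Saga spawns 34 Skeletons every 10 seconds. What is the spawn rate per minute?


Spawns per minute = count * (60 / interval)
= 34 * (60 / 10)
= 34 * 6.0
= 204.0

204.0 per minute


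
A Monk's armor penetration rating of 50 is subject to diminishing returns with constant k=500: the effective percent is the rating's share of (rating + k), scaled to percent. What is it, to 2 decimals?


effective% = rating / (rating + k) * 100
= 50 / (50 + 500) * 100
= 50 / 550 * 100
= 0.090909 * 100
= 9.09%

9.09%


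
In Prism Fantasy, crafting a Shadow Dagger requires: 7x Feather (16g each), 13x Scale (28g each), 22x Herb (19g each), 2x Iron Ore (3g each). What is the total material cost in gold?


Cost breakdown:
  Feather: 7 * 16 = 112
  Scale: 13 * 28 = 364
  Herb: 22 * 19 = 418
  Iron Ore: 2 * 3 = 6
Total = 112 + 364 + 418 + 6 = 900

900 gold


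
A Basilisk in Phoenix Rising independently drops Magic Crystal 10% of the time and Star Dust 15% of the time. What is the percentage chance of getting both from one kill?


For independent events, P(both) = P(A) * P(B)
= 10% * 15%
= 150 / 100 %
= 1.5%

1.5%


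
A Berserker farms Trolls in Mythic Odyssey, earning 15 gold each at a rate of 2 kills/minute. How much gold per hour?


Gold per minute = 15 * 2 = 30
Gold per hour = 30 * 60 = 1800

1800 gold/hour
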